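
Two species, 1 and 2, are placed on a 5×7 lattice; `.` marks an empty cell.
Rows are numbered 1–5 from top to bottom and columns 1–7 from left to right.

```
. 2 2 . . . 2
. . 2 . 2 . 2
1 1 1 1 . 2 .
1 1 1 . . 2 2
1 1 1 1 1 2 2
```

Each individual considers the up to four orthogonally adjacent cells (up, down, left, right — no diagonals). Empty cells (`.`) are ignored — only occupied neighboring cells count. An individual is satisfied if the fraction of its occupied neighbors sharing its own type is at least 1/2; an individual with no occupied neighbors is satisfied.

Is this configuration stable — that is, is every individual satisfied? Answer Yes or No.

Row 1: (1,2)2 1/1 satisfied · (1,3)2 2/2 satisfied · (1,7)2 1/1 satisfied
Row 2: (2,3)2 1/2 satisfied · (2,5)2 0/0 satisfied · (2,7)2 1/1 satisfied
Row 3: (3,1)1 2/2 satisfied · (3,2)1 3/3 satisfied · (3,3)1 3/4 satisfied · (3,4)1 1/1 satisfied · (3,6)2 1/1 satisfied
Row 4: (4,1)1 3/3 satisfied · (4,2)1 4/4 satisfied · (4,3)1 3/3 satisfied · (4,6)2 3/3 satisfied · (4,7)2 2/2 satisfied
Row 5: (5,1)1 2/2 satisfied · (5,2)1 3/3 satisfied · (5,3)1 3/3 satisfied · (5,4)1 2/2 satisfied · (5,5)1 1/2 satisfied · (5,6)2 2/3 satisfied · (5,7)2 2/2 satisfied
All meet the threshold, so the configuration is stable.

Yes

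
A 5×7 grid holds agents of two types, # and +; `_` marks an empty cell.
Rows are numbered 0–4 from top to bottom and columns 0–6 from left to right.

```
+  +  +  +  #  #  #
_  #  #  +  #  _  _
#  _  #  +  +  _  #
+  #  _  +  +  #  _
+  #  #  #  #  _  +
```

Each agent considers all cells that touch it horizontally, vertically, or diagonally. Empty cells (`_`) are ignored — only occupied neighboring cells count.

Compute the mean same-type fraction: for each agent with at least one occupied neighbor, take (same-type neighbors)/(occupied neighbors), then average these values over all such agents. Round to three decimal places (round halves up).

(0,0)+ 1/2
(0,1)+ 2/4
(0,2)+ 3/5
(0,3)+ 2/5
(0,4)# 2/4
(0,5)# 3/3
(0,6)# 1/1
(1,1)# 3/6
(1,2)# 2/7
(1,3)+ 4/8
(1,4)# 2/6
(2,0)# 2/3
(2,2)# 3/6
(2,3)+ 4/7
(2,4)+ 4/6
(2,6)# 1/1
(3,0)+ 1/4
(3,1)# 4/6
(3,3)+ 3/7
(3,4)+ 3/6
(3,5)# 2/5
(4,0)+ 1/3
(4,1)# 2/4
(4,2)# 3/4
(4,3)# 2/4
(4,4)# 2/4
(4,6)+ 0/1
Sum over 27 agents: 1/2 + 2/4 + 3/5 + 2/5 + 2/4 + 3/3 + 1/1 + 3/6 + 2/7 + 4/8 + 2/6 + 2/3 + 3/6 + 4/7 + 4/6 + 1/1 + 1/4 + 4/6 + 3/7 + 3/6 + 2/5 + 1/3 + 2/4 + 3/4 + 2/4 + 2/4 + 0/1 = 1507/105; mean = 1507/105 ÷ 27 = 1507/2835 = 0.531569… → 0.532.

0.532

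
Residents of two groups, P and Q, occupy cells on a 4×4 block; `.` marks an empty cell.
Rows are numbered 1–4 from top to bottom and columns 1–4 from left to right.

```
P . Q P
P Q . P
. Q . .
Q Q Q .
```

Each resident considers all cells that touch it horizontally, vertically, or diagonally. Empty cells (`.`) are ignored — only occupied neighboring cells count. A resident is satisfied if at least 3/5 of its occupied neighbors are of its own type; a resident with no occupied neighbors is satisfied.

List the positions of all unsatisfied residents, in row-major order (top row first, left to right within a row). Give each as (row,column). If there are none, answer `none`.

Row 1: (1,1)P 1/2 not · (1,3)Q 1/3 not · (1,4)P 1/2 not
Row 2: (2,1)P 1/3 not · (2,2)Q 2/4 not · (2,4)P 1/2 not
Row 3: (3,2)Q 4/5 satisfied
Row 4: (4,1)Q 2/2 satisfied · (4,2)Q 3/3 satisfied · (4,3)Q 2/2 satisfied

(1,1), (1,3), (1,4), (2,1), (2,2), (2,4)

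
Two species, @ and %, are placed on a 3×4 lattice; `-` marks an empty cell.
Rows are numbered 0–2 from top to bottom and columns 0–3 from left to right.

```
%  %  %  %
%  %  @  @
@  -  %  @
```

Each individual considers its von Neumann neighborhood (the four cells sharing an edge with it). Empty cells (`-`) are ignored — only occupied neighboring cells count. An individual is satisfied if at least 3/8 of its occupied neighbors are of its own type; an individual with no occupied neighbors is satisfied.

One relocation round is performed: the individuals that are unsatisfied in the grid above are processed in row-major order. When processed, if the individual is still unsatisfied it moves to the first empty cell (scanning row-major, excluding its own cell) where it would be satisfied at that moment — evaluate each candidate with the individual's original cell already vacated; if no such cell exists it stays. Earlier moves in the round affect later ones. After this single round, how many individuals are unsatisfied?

Initially unsatisfied (in order): (1,2), (2,0), (2,2).
  (1,2): no empty cell satisfies it; stays.
  (2,0): no empty cell satisfies it; stays.
  (2,2) → (2,1).
Resulting grid:
% % % %
% % @ @
@ % - @
Unsatisfied now: (1,2), (2,0).

2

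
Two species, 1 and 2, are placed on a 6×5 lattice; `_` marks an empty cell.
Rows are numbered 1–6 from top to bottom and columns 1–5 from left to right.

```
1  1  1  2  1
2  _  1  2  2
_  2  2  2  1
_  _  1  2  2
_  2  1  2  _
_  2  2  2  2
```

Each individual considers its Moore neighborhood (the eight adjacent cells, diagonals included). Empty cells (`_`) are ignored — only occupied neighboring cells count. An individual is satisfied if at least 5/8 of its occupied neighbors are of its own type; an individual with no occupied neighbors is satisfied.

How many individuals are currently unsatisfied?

14

(1,1)1 1/2 not
(1,2)1 3/4 satisfied
(1,3)1 2/4 not
(1,4)2 2/5 not
(1,5)1 0/3 not
(2,1)2 1/3 not
(2,3)1 2/7 not
(2,4)2 4/8 not
(2,5)2 3/5 not
(3,2)2 2/4 not
(3,3)2 4/6 satisfied
(3,4)2 5/8 satisfied
(3,5)1 0/5 not
(4,3)1 1/7 not
(4,4)2 4/7 not
(4,5)2 3/4 satisfied
(5,2)2 2/4 not
(5,3)1 1/7 not
(5,4)2 5/7 satisfied
(6,2)2 2/3 satisfied
(6,3)2 4/5 satisfied
(6,4)2 3/4 satisfied
(6,5)2 2/2 satisfied
Unsatisfied: (1,1), (1,3), (1,4), (1,5), (2,1), (2,3), (2,4), (2,5), (3,2), (3,5), (4,3), (4,4), (5,2), (5,3) — 14 in total.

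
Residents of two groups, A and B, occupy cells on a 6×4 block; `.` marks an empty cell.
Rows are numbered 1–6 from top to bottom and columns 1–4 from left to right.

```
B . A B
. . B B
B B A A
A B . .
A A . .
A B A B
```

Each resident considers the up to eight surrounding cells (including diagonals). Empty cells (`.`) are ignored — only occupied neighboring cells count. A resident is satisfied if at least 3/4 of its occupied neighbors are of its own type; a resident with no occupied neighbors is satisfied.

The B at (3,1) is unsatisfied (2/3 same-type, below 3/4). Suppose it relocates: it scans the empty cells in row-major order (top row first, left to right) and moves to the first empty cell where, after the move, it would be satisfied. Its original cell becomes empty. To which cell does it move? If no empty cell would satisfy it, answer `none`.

Vacating (3,1). Empty cells in order:
  (1,2): 2/3 same-type → still unsatisfied.
  (2,1): 2/2 same-type → satisfied — stop here.

(2,1)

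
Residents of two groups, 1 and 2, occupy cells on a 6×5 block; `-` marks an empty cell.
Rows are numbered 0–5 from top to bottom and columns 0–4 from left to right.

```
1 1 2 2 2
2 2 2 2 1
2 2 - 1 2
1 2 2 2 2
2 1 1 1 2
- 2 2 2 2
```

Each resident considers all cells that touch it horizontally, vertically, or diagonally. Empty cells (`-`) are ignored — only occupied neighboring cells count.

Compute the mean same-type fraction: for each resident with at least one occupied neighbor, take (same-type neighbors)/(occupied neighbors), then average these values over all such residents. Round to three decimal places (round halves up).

(0,0)1 1/3
(0,1)1 1/5
(0,2)2 4/5
(0,3)2 4/5
(0,4)2 2/3
(1,0)2 3/5
(1,1)2 5/7
(1,2)2 5/7
(1,3)2 5/7
(1,4)1 1/5
(2,0)2 4/5
(2,1)2 6/7
(2,3)1 1/7
(2,4)2 3/5
(3,0)1 1/5
(3,1)2 4/7
(3,2)2 3/7
(3,3)2 4/7
(3,4)2 3/5
(4,0)2 2/4
(4,1)1 2/7
(4,2)1 2/8
(4,3)1 1/8
(4,4)2 4/5
(5,1)2 2/4
(5,2)2 2/5
(5,3)2 3/5
(5,4)2 2/3
Sum over 28 residents: 1/3 + 1/5 + 4/5 + 4/5 + 2/3 + 3/5 + 5/7 + 5/7 + 5/7 + 1/5 + 4/5 + 6/7 + 1/7 + 3/5 + 1/5 + 4/7 + 3/7 + 4/7 + 3/5 + 2/4 + 2/7 + 2/8 + 1/8 + 4/5 + 2/4 + 2/5 + 3/5 + 2/3 = 1757/120; mean = 1757/120 ÷ 28 = 251/480 = 0.522916… → 0.523.

0.523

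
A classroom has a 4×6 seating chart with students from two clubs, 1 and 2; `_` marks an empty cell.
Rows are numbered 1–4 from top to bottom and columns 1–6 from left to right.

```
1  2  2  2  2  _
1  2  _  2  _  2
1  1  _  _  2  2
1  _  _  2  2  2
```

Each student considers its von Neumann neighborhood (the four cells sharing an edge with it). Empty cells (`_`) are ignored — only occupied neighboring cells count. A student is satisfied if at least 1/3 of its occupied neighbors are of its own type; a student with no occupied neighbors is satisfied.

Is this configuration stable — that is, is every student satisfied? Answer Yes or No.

Yes

Row 1: (1,1)1 1/2 ok · (1,2)2 2/3 ok · (1,3)2 2/2 ok · (1,4)2 3/3 ok · (1,5)2 1/1 ok
Row 2: (2,1)1 2/3 ok · (2,2)2 1/3 ok · (2,4)2 1/1 ok · (2,6)2 1/1 ok
Row 3: (3,1)1 3/3 ok · (3,2)1 1/2 ok · (3,5)2 2/2 ok · (3,6)2 3/3 ok
Row 4: (4,1)1 1/1 ok · (4,4)2 1/1 ok · (4,5)2 3/3 ok · (4,6)2 2/2 ok
All meet the threshold, so the configuration is stable.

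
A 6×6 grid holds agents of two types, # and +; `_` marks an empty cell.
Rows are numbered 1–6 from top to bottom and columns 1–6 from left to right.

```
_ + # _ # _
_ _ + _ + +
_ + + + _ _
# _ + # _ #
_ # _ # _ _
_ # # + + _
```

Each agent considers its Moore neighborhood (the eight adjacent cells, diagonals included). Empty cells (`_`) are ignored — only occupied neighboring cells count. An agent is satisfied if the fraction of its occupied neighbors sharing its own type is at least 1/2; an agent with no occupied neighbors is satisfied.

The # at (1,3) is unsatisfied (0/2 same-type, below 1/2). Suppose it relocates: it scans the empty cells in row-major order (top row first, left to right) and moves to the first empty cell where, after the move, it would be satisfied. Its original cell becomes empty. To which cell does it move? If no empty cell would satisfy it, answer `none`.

Vacating (1,3). Empty cells in order:
  (1,1): 0/1 same-type → still unsatisfied.
  (1,4): 1/3 same-type → still unsatisfied.
  (1,6): 1/3 same-type → still unsatisfied.
  (2,1): 0/2 same-type → still unsatisfied.
  (2,2): 0/4 same-type → still unsatisfied.
  (2,4): 1/5 same-type → still unsatisfied.
  (3,1): 1/2 same-type → satisfied — stop here.

(3,1)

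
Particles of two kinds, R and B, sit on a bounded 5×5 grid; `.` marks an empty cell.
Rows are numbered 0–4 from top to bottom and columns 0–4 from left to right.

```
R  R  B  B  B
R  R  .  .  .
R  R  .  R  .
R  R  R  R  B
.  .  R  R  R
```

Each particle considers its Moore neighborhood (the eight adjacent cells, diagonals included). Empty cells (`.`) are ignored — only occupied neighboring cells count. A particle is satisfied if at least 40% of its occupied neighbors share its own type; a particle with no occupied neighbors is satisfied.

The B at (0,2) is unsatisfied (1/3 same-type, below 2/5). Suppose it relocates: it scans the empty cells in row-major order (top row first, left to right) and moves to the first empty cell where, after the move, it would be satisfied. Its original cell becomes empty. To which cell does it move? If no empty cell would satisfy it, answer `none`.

(1,3)

Vacating (0,2). Empty cells in order:
  (1,2): 1/5 same-type → still unsatisfied.
  (1,3): 2/3 same-type → satisfied — stop here.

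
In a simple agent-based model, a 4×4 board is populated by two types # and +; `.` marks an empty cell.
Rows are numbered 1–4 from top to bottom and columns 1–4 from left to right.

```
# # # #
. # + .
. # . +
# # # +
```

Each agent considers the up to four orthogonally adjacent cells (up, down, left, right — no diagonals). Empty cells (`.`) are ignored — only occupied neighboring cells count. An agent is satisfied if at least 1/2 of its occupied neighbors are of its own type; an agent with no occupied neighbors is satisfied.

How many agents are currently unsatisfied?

1

Row 1: (1,1)# 1/1 ✓ · (1,2)# 3/3 ✓ · (1,3)# 2/3 ✓ · (1,4)# 1/1 ✓
Row 2: (2,2)# 2/3 ✓ · (2,3)+ 0/2 ✗
Row 3: (3,2)# 2/2 ✓ · (3,4)+ 1/1 ✓
Row 4: (4,1)# 1/1 ✓ · (4,2)# 3/3 ✓ · (4,3)# 1/2 ✓ · (4,4)+ 1/2 ✓
Unsatisfied: (2,3) — 1 in total.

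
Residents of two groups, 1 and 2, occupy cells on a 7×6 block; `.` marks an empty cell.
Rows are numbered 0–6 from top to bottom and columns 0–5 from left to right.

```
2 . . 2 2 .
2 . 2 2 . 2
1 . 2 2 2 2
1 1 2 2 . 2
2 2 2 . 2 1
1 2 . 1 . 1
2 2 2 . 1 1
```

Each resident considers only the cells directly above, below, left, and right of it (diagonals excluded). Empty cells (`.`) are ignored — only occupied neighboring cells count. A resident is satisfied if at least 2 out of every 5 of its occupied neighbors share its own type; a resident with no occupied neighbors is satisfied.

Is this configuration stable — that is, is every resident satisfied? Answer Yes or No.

No

(0,0)2 1/1 ✓
(0,3)2 2/2 ✓
(0,4)2 1/1 ✓
(1,0)2 1/2 ✓
(1,2)2 2/2 ✓
(1,3)2 3/3 ✓
(1,5)2 1/1 ✓
(2,0)1 1/2 ✓
(2,2)2 3/3 ✓
(2,3)2 4/4 ✓
(2,4)2 2/2 ✓
(2,5)2 3/3 ✓
(3,0)1 2/3 ✓
(3,1)1 1/3 ✗
(3,2)2 3/4 ✓
(3,3)2 2/2 ✓
(3,5)2 1/2 ✓
(4,0)2 1/3 ✗
(4,1)2 3/4 ✓
(4,2)2 2/2 ✓
(4,4)2 0/1 ✗
(4,5)1 1/3 ✗
(5,0)1 0/3 ✗
(5,1)2 2/3 ✓
(5,3)1 0/0 ✓
(5,5)1 2/2 ✓
(6,0)2 1/2 ✓
(6,1)2 3/3 ✓
(6,2)2 1/1 ✓
(6,4)1 1/1 ✓
(6,5)1 2/2 ✓
For instance (3,1) has only 1/3 same-type neighbors, below 2/5.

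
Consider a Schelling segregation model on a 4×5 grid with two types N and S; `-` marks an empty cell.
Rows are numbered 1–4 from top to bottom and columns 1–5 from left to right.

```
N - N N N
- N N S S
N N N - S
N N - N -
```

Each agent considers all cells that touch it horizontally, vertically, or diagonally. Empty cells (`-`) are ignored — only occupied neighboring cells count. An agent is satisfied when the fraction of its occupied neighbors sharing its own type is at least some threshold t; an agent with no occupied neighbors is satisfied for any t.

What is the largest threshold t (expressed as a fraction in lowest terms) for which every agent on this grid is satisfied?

(1,1)N 1/1
(1,3)N 3/4
(1,4)N 3/5
(1,5)N 1/3
(2,2)N 6/6
(2,3)N 5/6
(2,4)S 2/7
(2,5)S 2/4
(3,1)N 4/4
(3,2)N 6/6
(3,3)N 5/6
(3,5)S 2/3
(4,1)N 3/3
(4,2)N 4/4
(4,4)N 1/2
The smallest same-type fraction is 2/7 at (2,4), which reduces to 2/7. Any threshold above that leaves this agent unsatisfied.

2/7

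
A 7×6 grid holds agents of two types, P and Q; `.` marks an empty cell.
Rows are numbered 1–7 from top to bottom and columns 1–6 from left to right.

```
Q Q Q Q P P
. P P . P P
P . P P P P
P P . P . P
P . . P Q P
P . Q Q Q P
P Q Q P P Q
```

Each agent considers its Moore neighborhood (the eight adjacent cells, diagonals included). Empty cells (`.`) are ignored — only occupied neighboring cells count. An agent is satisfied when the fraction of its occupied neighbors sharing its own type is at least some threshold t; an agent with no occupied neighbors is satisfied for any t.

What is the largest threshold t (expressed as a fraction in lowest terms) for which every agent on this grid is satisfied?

(1,1)Q 1/2
(1,2)Q 2/4
(1,3)Q 2/4
(1,4)Q 1/4
(1,5)P 3/4
(1,6)P 3/3
(2,2)P 3/6
(2,3)P 3/6
(2,5)P 6/7
(2,6)P 5/5
(3,1)P 3/3
(3,3)P 5/5
(3,4)P 5/5
(3,5)P 6/6
(3,6)P 4/4
(4,1)P 3/3
(4,2)P 4/4
(4,4)P 4/5
(4,6)P 3/4
(5,1)P 3/3
(5,4)P 1/5
(5,5)Q 2/7
(5,6)P 2/4
(6,1)P 2/3
(6,3)Q 3/5
(6,4)Q 4/7
(6,5)Q 3/8
(6,6)P 2/5
(7,1)P 1/2
(7,2)Q 2/4
(7,3)Q 3/4
(7,4)P 1/5
(7,5)P 2/5
(7,6)Q 1/3
The smallest same-type fraction is 1/5 at (5,4), which reduces to 1/5. Any threshold above that leaves this agent unsatisfied.

1/5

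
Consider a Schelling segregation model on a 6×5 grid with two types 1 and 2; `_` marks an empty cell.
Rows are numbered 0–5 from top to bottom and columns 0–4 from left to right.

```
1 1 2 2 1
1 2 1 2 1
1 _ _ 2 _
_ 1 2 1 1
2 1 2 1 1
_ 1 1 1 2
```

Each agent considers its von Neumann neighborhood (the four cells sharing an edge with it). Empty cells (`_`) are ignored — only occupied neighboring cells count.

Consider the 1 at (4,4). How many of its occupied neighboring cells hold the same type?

2

Occupied neighbors of (4,4): (3,4)=1, (5,4)=2, (4,3)=1.
Same type (1): 2 of 3.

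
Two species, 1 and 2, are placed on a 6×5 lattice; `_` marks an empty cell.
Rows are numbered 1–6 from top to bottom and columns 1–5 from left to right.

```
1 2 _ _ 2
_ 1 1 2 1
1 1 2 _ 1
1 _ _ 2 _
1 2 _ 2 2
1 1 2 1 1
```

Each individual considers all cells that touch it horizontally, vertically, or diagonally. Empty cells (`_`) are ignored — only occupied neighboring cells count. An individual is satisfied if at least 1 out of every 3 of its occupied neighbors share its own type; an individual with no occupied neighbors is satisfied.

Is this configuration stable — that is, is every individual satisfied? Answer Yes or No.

Row 1: (1,1)1 1/2 ✓ · (1,2)2 0/3 ✗ · (1,5)2 1/2 ✓
Row 2: (2,2)1 4/6 ✓ · (2,3)1 2/5 ✓ · (2,4)2 2/5 ✓ · (2,5)1 1/3 ✓
Row 3: (3,1)1 3/3 ✓ · (3,2)1 4/5 ✓ · (3,3)2 2/5 ✓ · (3,5)1 1/3 ✓
Row 4: (4,1)1 3/4 ✓ · (4,4)2 3/4 ✓
Row 5: (5,1)1 3/4 ✓ · (5,2)2 1/5 ✗ · (5,4)2 3/5 ✓ · (5,5)2 2/4 ✓
Row 6: (6,1)1 2/3 ✓ · (6,2)1 2/4 ✓ · (6,3)2 2/4 ✓ · (6,4)1 1/4 ✗ · (6,5)1 1/3 ✓
For instance (1,2) has only 0/3 same-type neighbors, below 1/3.

No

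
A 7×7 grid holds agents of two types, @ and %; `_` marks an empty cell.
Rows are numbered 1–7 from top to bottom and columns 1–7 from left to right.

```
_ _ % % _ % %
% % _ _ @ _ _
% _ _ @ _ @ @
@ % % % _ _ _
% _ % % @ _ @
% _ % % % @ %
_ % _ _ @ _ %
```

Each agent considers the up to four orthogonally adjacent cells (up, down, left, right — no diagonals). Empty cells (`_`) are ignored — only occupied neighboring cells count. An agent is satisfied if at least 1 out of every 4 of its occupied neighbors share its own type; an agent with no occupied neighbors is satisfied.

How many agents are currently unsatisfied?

6

(1,3)% 1/1 satisfied
(1,4)% 1/1 satisfied
(1,6)% 1/1 satisfied
(1,7)% 1/1 satisfied
(2,1)% 2/2 satisfied
(2,2)% 1/1 satisfied
(2,5)@ 0/0 satisfied
(3,1)% 1/2 satisfied
(3,4)@ 0/1 not
(3,6)@ 1/1 satisfied
(3,7)@ 1/1 satisfied
(4,1)@ 0/3 not
(4,2)% 1/2 satisfied
(4,3)% 3/3 satisfied
(4,4)% 2/3 satisfied
(5,1)% 1/2 satisfied
(5,3)% 3/3 satisfied
(5,4)% 3/4 satisfied
(5,5)@ 0/2 not
(5,7)@ 0/1 not
(6,1)% 1/1 satisfied
(6,3)% 2/2 satisfied
(6,4)% 3/3 satisfied
(6,5)% 1/4 satisfied
(6,6)@ 0/2 not
(6,7)% 1/3 satisfied
(7,2)% 0/0 satisfied
(7,5)@ 0/1 not
(7,7)% 1/1 satisfied
Unsatisfied: (3,4), (4,1), (5,5), (5,7), (6,6), (7,5) — 6 in total.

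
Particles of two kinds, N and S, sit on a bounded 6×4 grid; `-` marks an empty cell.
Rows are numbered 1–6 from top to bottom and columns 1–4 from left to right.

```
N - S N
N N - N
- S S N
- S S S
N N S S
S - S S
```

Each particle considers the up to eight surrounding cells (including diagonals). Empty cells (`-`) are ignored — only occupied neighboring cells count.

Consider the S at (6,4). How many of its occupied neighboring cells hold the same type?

Occupied neighbors of (6,4): (5,3)=S, (5,4)=S, (6,3)=S.
Same type (S): 3 of 3.

3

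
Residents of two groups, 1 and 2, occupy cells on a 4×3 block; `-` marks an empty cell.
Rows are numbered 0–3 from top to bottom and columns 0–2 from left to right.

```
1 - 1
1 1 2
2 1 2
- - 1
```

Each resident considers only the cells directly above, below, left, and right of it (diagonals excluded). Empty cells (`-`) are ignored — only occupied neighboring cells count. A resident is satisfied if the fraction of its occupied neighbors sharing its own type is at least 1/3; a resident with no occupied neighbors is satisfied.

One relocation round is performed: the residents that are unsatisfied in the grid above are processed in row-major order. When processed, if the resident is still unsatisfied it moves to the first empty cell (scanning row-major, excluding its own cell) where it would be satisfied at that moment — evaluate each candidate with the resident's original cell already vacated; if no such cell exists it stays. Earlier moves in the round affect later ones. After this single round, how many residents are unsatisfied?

0

Initially unsatisfied (in order): (0,2), (2,0), (3,2).
  (0,2) → (0,1).
  (2,0) → (0,2).
  (3,2) → (2,0).
Resulting grid:
1 1 2
1 1 2
1 1 2
- - -
All satisfied now.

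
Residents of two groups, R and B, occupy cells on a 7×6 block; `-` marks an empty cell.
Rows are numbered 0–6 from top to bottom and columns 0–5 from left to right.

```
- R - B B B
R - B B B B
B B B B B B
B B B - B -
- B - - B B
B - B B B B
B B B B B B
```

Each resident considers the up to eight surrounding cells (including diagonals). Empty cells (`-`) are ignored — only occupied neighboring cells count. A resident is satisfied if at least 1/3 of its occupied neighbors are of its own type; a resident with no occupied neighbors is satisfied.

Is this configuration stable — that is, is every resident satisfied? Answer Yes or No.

Yes

(0,1)R 1/2 satisfied
(0,3)B 4/4 satisfied
(0,4)B 5/5 satisfied
(0,5)B 3/3 satisfied
(1,0)R 1/3 satisfied
(1,2)B 5/6 satisfied
(1,3)B 7/7 satisfied
(1,4)B 8/8 satisfied
(1,5)B 5/5 satisfied
(2,0)B 3/4 satisfied
(2,1)B 6/7 satisfied
(2,2)B 6/6 satisfied
(2,3)B 7/7 satisfied
(2,4)B 6/6 satisfied
(2,5)B 4/4 satisfied
(3,0)B 4/4 satisfied
(3,1)B 6/6 satisfied
(3,2)B 5/5 satisfied
(3,4)B 5/5 satisfied
(4,1)B 5/5 satisfied
(4,4)B 5/5 satisfied
(4,5)B 4/4 satisfied
(5,0)B 3/3 satisfied
(5,2)B 5/5 satisfied
(5,3)B 6/6 satisfied
(5,4)B 7/7 satisfied
(5,5)B 5/5 satisfied
(6,0)B 2/2 satisfied
(6,1)B 4/4 satisfied
(6,2)B 4/4 satisfied
(6,3)B 5/5 satisfied
(6,4)B 5/5 satisfied
(6,5)B 3/3 satisfied
All meet the threshold, so the configuration is stable.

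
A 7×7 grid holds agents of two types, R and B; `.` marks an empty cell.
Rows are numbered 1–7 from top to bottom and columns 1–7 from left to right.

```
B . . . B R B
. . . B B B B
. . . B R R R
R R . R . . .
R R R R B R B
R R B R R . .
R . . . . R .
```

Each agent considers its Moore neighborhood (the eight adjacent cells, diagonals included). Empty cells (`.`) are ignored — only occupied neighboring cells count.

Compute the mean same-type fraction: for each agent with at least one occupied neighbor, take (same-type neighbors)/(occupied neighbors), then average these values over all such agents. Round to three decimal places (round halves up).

0.598

Row 1: (1,1)B — no occupied neighbors · (1,5)B 3/4 · (1,6)R 0/5 · (1,7)B 2/3
Row 2: (2,4)B 3/4 · (2,5)B 4/7 · (2,6)B 4/8 · (2,7)B 2/5
Row 3: (3,4)B 2/4 · (3,5)R 2/6 · (3,6)R 2/5 · (3,7)R 1/3
Row 4: (4,1)R 3/3 · (4,2)R 4/4 · (4,4)R 3/5
Row 5: (5,1)R 5/5 · (5,2)R 6/7 · (5,3)R 6/7 · (5,4)R 4/6 · (5,5)B 0/5 · (5,6)R 1/3 · (5,7)B 0/1
Row 6: (6,1)R 4/4 · (6,2)R 5/6 · (6,3)B 0/5 · (6,4)R 3/5 · (6,5)R 4/5
Row 7: (7,1)R 2/2 · (7,6)R 1/1
Sum over 28 agents: 3/4 + 0/5 + 2/3 + 3/4 + 4/7 + 4/8 + 2/5 + 2/4 + 2/6 + 2/5 + 1/3 + 3/3 + 4/4 + 3/5 + 5/5 + 6/7 + 6/7 + 4/6 + 0/5 + 1/3 + 0/1 + 4/4 + 5/6 + 0/5 + 3/5 + 4/5 + 2/2 + 1/1 = 1759/105; mean = 1759/105 ÷ 28 = 1759/2940 = 0.598299… → 0.598.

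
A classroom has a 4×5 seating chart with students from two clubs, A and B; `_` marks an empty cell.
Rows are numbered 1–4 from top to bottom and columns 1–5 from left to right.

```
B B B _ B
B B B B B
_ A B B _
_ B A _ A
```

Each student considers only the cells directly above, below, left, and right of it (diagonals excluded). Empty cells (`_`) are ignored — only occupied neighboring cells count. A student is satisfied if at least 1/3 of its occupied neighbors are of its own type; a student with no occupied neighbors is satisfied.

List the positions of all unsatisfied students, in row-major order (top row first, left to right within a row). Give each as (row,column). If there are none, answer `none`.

(3,2), (4,2), (4,3)

Row 1: (1,1)B 2/2 ✓ · (1,2)B 3/3 ✓ · (1,3)B 2/2 ✓ · (1,5)B 1/1 ✓
Row 2: (2,1)B 2/2 ✓ · (2,2)B 3/4 ✓ · (2,3)B 4/4 ✓ · (2,4)B 3/3 ✓ · (2,5)B 2/2 ✓
Row 3: (3,2)A 0/3 ✗ · (3,3)B 2/4 ✓ · (3,4)B 2/2 ✓
Row 4: (4,2)B 0/2 ✗ · (4,3)A 0/2 ✗ · (4,5)A 0/0 ✓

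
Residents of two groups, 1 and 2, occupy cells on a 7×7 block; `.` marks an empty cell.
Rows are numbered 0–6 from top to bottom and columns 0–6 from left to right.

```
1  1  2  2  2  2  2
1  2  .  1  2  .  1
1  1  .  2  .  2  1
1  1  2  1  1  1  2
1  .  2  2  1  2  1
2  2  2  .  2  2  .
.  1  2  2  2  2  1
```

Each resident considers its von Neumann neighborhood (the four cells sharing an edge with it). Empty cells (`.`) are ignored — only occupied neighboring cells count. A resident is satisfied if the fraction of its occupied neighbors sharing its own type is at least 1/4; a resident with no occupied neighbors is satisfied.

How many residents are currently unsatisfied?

8

(0,0)1 2/2 satisfied
(0,1)1 1/3 satisfied
(0,2)2 1/2 satisfied
(0,3)2 2/3 satisfied
(0,4)2 3/3 satisfied
(0,5)2 2/2 satisfied
(0,6)2 1/2 satisfied
(1,0)1 2/3 satisfied
(1,1)2 0/3 not
(1,3)1 0/3 not
(1,4)2 1/2 satisfied
(1,6)1 1/2 satisfied
(2,0)1 3/3 satisfied
(2,1)1 2/3 satisfied
(2,3)2 0/2 not
(2,5)2 0/2 not
(2,6)1 1/3 satisfied
(3,0)1 3/3 satisfied
(3,1)1 2/3 satisfied
(3,2)2 1/3 satisfied
(3,3)1 1/4 satisfied
(3,4)1 3/3 satisfied
(3,5)1 1/4 satisfied
(3,6)2 0/3 not
(4,0)1 1/2 satisfied
(4,2)2 3/3 satisfied
(4,3)2 1/3 satisfied
(4,4)1 1/4 satisfied
(4,5)2 1/4 satisfied
(4,6)1 0/2 not
(5,0)2 1/2 satisfied
(5,1)2 2/3 satisfied
(5,2)2 3/3 satisfied
(5,4)2 2/3 satisfied
(5,5)2 3/3 satisfied
(6,1)1 0/2 not
(6,2)2 2/3 satisfied
(6,3)2 2/2 satisfied
(6,4)2 3/3 satisfied
(6,5)2 2/3 satisfied
(6,6)1 0/1 not
Unsatisfied: (1,1), (1,3), (2,3), (2,5), (3,6), (4,6), (6,1), (6,6) — 8 in total.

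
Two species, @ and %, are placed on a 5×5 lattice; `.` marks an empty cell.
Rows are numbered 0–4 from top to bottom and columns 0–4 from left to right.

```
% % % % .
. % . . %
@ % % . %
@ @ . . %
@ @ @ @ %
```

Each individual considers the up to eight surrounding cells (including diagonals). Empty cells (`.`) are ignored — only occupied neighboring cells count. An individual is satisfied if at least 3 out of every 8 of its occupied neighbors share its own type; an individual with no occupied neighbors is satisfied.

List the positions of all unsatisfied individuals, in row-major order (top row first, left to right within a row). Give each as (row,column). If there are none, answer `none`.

Row 0: (0,0)% 2/2 ✓ · (0,1)% 3/3 ✓ · (0,2)% 3/3 ✓ · (0,3)% 2/2 ✓
Row 1: (1,1)% 5/6 ✓ · (1,4)% 2/2 ✓
Row 2: (2,0)@ 2/4 ✓ · (2,1)% 2/5 ✓ · (2,2)% 2/3 ✓ · (2,4)% 2/2 ✓
Row 3: (3,0)@ 4/5 ✓ · (3,1)@ 5/7 ✓ · (3,4)% 2/3 ✓
Row 4: (4,0)@ 3/3 ✓ · (4,1)@ 4/4 ✓ · (4,2)@ 3/3 ✓ · (4,3)@ 1/3 ✗ · (4,4)% 1/2 ✓

(4,3)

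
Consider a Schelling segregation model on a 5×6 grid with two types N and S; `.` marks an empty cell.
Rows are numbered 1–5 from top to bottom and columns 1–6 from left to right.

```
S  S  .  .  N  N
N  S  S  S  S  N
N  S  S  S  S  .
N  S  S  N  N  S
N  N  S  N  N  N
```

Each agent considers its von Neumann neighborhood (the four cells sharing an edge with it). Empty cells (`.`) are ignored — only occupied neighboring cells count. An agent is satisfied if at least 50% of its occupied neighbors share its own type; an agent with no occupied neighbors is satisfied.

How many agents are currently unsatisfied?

4

(1,1)S 1/2 ok
(1,2)S 2/2 ok
(1,5)N 1/2 ok
(1,6)N 2/2 ok
(2,1)N 1/3 unhappy
(2,2)S 3/4 ok
(2,3)S 3/3 ok
(2,4)S 3/3 ok
(2,5)S 2/4 ok
(2,6)N 1/2 ok
(3,1)N 2/3 ok
(3,2)S 3/4 ok
(3,3)S 4/4 ok
(3,4)S 3/4 ok
(3,5)S 2/3 ok
(4,1)N 2/3 ok
(4,2)S 2/4 ok
(4,3)S 3/4 ok
(4,4)N 2/4 ok
(4,5)N 2/4 ok
(4,6)S 0/2 unhappy
(5,1)N 2/2 ok
(5,2)N 1/3 unhappy
(5,3)S 1/3 unhappy
(5,4)N 2/3 ok
(5,5)N 3/3 ok
(5,6)N 1/2 ok
Unsatisfied: (2,1), (4,6), (5,2), (5,3) — 4 in total.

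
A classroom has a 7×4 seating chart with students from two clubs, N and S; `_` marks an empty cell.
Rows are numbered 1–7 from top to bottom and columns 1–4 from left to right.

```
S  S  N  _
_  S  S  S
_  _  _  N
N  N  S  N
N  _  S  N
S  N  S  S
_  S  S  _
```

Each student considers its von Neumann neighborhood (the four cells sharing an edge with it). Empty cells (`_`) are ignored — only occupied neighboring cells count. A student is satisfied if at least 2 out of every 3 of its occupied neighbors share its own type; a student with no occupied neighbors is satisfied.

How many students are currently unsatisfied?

(1,1)S 1/1 satisfied
(1,2)S 2/3 satisfied
(1,3)N 0/2 not
(2,2)S 2/2 satisfied
(2,3)S 2/3 satisfied
(2,4)S 1/2 not
(3,4)N 1/2 not
(4,1)N 2/2 satisfied
(4,2)N 1/2 not
(4,3)S 1/3 not
(4,4)N 2/3 satisfied
(5,1)N 1/2 not
(5,3)S 2/3 satisfied
(5,4)N 1/3 not
(6,1)S 0/2 not
(6,2)N 0/3 not
(6,3)S 3/4 satisfied
(6,4)S 1/2 not
(7,2)S 1/2 not
(7,3)S 2/2 satisfied
Unsatisfied: (1,3), (2,4), (3,4), (4,2), (4,3), (5,1), (5,4), (6,1), (6,2), (6,4), (7,2) — 11 in total.

11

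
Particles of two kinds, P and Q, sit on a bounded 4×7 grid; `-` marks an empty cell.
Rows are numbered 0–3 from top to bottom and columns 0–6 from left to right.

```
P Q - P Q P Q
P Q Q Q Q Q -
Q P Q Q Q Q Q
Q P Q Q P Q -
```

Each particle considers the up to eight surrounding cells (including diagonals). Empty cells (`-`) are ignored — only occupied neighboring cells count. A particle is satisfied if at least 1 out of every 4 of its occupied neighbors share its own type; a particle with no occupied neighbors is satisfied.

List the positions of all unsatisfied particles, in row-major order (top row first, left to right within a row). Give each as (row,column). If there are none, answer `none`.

(0,0)P 1/3 ✓
(0,1)Q 2/4 ✓
(0,3)P 0/4 ✗
(0,4)Q 3/5 ✓
(0,5)P 0/4 ✗
(0,6)Q 1/2 ✓
(1,0)P 2/5 ✓
(1,1)Q 4/7 ✓
(1,2)Q 5/7 ✓
(1,3)Q 6/7 ✓
(1,4)Q 6/8 ✓
(1,5)Q 6/7 ✓
(2,0)Q 2/5 ✓
(2,1)P 2/8 ✓
(2,2)Q 6/8 ✓
(2,3)Q 7/8 ✓
(2,4)Q 7/8 ✓
(2,5)Q 5/6 ✓
(2,6)Q 3/3 ✓
(3,0)Q 1/3 ✓
(3,1)P 1/5 ✗
(3,2)Q 3/5 ✓
(3,3)Q 4/5 ✓
(3,4)P 0/5 ✗
(3,5)Q 3/4 ✓

(0,3), (0,5), (3,1), (3,4)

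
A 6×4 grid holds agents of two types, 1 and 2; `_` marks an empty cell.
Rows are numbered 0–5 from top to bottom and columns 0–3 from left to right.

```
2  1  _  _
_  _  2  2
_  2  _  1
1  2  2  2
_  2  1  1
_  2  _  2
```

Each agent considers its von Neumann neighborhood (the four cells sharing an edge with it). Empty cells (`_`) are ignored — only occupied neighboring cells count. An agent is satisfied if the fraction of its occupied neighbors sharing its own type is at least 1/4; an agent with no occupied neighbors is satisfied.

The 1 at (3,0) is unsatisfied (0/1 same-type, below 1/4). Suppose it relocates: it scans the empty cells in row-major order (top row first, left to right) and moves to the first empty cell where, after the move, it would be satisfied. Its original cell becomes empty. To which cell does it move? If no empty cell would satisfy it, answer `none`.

Vacating (3,0). Empty cells in order:
  (0,2): 1/2 same-type → satisfied — stop here.

(0,2)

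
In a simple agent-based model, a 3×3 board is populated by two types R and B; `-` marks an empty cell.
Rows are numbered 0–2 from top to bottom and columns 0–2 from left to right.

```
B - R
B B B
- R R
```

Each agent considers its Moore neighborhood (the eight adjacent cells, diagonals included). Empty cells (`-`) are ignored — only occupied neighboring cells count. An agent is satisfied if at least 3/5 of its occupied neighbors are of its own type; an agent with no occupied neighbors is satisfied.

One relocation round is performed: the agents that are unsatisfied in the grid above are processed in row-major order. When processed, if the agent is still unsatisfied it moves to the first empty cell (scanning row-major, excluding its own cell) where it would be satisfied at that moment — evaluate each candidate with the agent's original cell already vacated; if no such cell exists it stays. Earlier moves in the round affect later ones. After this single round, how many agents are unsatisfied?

Initially unsatisfied (in order): (0,2), (1,1), (1,2), (2,1), (2,2).
  (0,2): no empty cell satisfies it; stays.
  (1,1) → (0,1).
  (1,2): no empty cell satisfies it; stays.
  (2,1): no empty cell satisfies it; stays.
  (2,2): no empty cell satisfies it; stays.
Resulting grid:
B B R
B - B
- R R
Unsatisfied now: (0,2), (1,2), (2,1), (2,2).

4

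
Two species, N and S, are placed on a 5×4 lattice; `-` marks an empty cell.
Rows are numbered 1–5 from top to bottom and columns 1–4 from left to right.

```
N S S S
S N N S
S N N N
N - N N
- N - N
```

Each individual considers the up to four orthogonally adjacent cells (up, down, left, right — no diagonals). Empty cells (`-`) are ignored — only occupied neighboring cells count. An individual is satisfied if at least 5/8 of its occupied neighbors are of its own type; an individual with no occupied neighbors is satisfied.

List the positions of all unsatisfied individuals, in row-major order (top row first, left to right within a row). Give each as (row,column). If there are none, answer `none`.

(1,1), (1,2), (2,1), (2,2), (2,3), (2,4), (3,1), (4,1)

Row 1: (1,1)N 0/2 unhappy · (1,2)S 1/3 unhappy · (1,3)S 2/3 ok · (1,4)S 2/2 ok
Row 2: (2,1)S 1/3 unhappy · (2,2)N 2/4 unhappy · (2,3)N 2/4 unhappy · (2,4)S 1/3 unhappy
Row 3: (3,1)S 1/3 unhappy · (3,2)N 2/3 ok · (3,3)N 4/4 ok · (3,4)N 2/3 ok
Row 4: (4,1)N 0/1 unhappy · (4,3)N 2/2 ok · (4,4)N 3/3 ok
Row 5: (5,2)N 0/0 ok · (5,4)N 1/1 ok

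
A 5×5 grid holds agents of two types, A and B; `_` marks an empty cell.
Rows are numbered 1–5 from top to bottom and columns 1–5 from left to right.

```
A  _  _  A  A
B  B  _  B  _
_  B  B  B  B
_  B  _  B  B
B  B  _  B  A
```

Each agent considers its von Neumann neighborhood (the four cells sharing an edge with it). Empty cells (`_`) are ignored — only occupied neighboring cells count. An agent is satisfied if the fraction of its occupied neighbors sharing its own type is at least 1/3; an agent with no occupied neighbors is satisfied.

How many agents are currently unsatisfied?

2

Row 1: (1,1)A 0/1 ✗ · (1,4)A 1/2 ✓ · (1,5)A 1/1 ✓
Row 2: (2,1)B 1/2 ✓ · (2,2)B 2/2 ✓ · (2,4)B 1/2 ✓
Row 3: (3,2)B 3/3 ✓ · (3,3)B 2/2 ✓ · (3,4)B 4/4 ✓ · (3,5)B 2/2 ✓
Row 4: (4,2)B 2/2 ✓ · (4,4)B 3/3 ✓ · (4,5)B 2/3 ✓
Row 5: (5,1)B 1/1 ✓ · (5,2)B 2/2 ✓ · (5,4)B 1/2 ✓ · (5,5)A 0/2 ✗
Unsatisfied: (1,1), (5,5) — 2 in total.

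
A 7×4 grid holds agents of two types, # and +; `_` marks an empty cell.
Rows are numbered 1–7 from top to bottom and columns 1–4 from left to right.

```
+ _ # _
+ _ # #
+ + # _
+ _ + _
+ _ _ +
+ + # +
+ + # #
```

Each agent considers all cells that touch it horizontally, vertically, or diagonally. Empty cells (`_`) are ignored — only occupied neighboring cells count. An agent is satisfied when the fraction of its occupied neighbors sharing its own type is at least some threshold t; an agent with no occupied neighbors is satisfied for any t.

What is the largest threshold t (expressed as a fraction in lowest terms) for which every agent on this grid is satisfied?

1/4

Row 1: (1,1)+ 1/1 · (1,3)# 2/2
Row 2: (2,1)+ 3/3 · (2,3)# 3/4 · (2,4)# 3/3
Row 3: (3,1)+ 3/3 · (3,2)+ 4/6 · (3,3)# 2/4
Row 4: (4,1)+ 3/3 · (4,3)+ 2/3
Row 5: (5,1)+ 3/3 · (5,4)+ 2/3
Row 6: (6,1)+ 4/4 · (6,2)+ 4/6 · (6,3)# 2/6 · (6,4)+ 1/4
Row 7: (7,1)+ 3/3 · (7,2)+ 3/5 · (7,3)# 2/5 · (7,4)# 2/3
The smallest same-type fraction is 1/4 at (6,4), which reduces to 1/4. Any threshold above that leaves this agent unsatisfied.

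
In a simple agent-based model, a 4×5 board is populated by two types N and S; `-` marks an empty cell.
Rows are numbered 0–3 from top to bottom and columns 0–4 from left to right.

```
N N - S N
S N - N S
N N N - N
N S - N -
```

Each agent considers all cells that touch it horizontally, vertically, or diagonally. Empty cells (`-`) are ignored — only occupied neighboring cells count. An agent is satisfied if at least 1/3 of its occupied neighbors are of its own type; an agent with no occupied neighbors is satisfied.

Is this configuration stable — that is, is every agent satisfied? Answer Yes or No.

No

(0,0)N 2/3 satisfied
(0,1)N 2/3 satisfied
(0,3)S 1/3 satisfied
(0,4)N 1/3 satisfied
(1,0)S 0/5 not
(1,1)N 5/6 satisfied
(1,3)N 3/5 satisfied
(1,4)S 1/4 not
(2,0)N 3/5 satisfied
(2,1)N 4/6 satisfied
(2,2)N 4/5 satisfied
(2,4)N 2/3 satisfied
(3,0)N 2/3 satisfied
(3,1)S 0/4 not
(3,3)N 2/2 satisfied
For instance (1,0) has only 0/5 same-type neighbors, below 1/3.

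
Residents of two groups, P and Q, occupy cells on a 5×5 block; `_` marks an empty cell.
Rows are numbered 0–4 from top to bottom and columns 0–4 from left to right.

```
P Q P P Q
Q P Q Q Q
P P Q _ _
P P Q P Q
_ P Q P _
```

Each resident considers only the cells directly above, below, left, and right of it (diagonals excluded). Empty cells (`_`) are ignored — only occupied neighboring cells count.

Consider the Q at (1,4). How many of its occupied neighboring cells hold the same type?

Occupied neighbors of (1,4): (0,4)=Q, (1,3)=Q.
Same type (Q): 2 of 2.

2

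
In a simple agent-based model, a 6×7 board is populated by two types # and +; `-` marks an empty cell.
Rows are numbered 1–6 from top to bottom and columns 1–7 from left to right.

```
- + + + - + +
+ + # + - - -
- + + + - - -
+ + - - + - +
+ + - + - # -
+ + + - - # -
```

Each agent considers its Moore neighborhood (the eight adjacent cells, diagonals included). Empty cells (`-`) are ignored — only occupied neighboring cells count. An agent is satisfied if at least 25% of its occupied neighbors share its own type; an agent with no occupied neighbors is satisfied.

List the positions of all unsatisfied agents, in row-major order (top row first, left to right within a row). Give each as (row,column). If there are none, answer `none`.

Row 1: (1,2)+ 3/4 ok · (1,3)+ 4/5 ok · (1,4)+ 2/3 ok · (1,6)+ 1/1 ok · (1,7)+ 1/1 ok
Row 2: (2,1)+ 3/3 ok · (2,2)+ 5/6 ok · (2,3)# 0/8 unhappy · (2,4)+ 4/5 ok
Row 3: (3,2)+ 5/6 ok · (3,3)+ 5/6 ok · (3,4)+ 3/4 ok
Row 4: (4,1)+ 4/4 ok · (4,2)+ 5/5 ok · (4,5)+ 2/3 ok · (4,7)+ 0/1 unhappy
Row 5: (5,1)+ 5/5 ok · (5,2)+ 6/6 ok · (5,4)+ 2/2 ok · (5,6)# 1/3 ok
Row 6: (6,1)+ 3/3 ok · (6,2)+ 4/4 ok · (6,3)+ 3/3 ok · (6,6)# 1/1 ok

(2,3), (4,7)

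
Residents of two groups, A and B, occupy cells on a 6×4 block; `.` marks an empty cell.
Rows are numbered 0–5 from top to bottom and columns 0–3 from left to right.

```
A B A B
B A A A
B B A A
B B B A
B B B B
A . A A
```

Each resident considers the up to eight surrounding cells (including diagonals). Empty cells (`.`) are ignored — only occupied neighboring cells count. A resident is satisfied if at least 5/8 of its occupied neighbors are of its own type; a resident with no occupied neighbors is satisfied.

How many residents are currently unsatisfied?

12

(0,0)A 1/3 unhappy
(0,1)B 1/5 unhappy
(0,2)A 3/5 unhappy
(0,3)B 0/3 unhappy
(1,0)B 3/5 unhappy
(1,1)A 4/8 unhappy
(1,2)A 5/8 ok
(1,3)A 4/5 ok
(2,0)B 4/5 ok
(2,1)B 5/8 ok
(2,2)A 5/8 ok
(2,3)A 4/5 ok
(3,0)B 5/5 ok
(3,1)B 7/8 ok
(3,2)B 5/8 ok
(3,3)A 2/5 unhappy
(4,0)B 3/4 ok
(4,1)B 5/7 ok
(4,2)B 4/7 unhappy
(4,3)B 2/5 unhappy
(5,0)A 0/2 unhappy
(5,2)A 1/4 unhappy
(5,3)A 1/3 unhappy
Unsatisfied: (0,0), (0,1), (0,2), (0,3), (1,0), (1,1), (3,3), (4,2), (4,3), (5,0), (5,2), (5,3) — 12 in total.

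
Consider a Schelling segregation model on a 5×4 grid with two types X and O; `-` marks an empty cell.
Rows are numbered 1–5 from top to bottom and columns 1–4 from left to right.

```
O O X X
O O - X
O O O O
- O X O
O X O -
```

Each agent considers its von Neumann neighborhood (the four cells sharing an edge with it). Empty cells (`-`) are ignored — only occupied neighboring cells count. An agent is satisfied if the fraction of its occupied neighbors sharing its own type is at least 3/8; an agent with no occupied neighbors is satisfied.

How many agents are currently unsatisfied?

5

Row 1: (1,1)O 2/2 ✓ · (1,2)O 2/3 ✓ · (1,3)X 1/2 ✓ · (1,4)X 2/2 ✓
Row 2: (2,1)O 3/3 ✓ · (2,2)O 3/3 ✓ · (2,4)X 1/2 ✓
Row 3: (3,1)O 2/2 ✓ · (3,2)O 4/4 ✓ · (3,3)O 2/3 ✓ · (3,4)O 2/3 ✓
Row 4: (4,2)O 1/3 ✗ · (4,3)X 0/4 ✗ · (4,4)O 1/2 ✓
Row 5: (5,1)O 0/1 ✗ · (5,2)X 0/3 ✗ · (5,3)O 0/2 ✗
Unsatisfied: (4,2), (4,3), (5,1), (5,2), (5,3) — 5 in total.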